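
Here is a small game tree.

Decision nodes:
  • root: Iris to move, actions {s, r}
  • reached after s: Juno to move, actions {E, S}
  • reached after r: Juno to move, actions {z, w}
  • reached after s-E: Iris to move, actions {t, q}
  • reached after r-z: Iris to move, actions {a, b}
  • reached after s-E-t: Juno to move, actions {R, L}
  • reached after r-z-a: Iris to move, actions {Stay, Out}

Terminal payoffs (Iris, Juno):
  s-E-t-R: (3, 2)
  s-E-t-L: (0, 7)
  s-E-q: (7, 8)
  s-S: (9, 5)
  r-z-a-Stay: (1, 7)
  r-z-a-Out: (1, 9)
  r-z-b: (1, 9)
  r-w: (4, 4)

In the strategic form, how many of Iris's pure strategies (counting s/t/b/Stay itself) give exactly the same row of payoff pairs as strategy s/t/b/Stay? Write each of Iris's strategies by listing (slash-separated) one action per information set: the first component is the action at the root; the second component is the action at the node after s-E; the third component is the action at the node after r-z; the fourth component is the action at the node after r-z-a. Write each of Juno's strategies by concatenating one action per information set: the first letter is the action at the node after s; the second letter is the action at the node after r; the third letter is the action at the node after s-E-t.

Row for s/t/b/Stay (columns EzR, EzL, EwR, EwL, SzR, SzL, SwR, SwL): (3,2) (0,7) (3,2) (0,7) (9,5) (9,5) (9,5) (9,5).
Under s/t/b/Stay, Iris's choice at the node after r-z and at the node after r-z-a can never be reached regardless of what Juno does, so varying those choices leaves every outcome unchanged.
Holding the reachable choices fixed and varying the unreachable ones freely already gives 2 × 2 = 4 equivalent strategies.
No other strategy reproduces this row, so those 4 are the full class: s/t/a/Stay, s/t/a/Out, s/t/b/Stay, s/t/b/Out.

4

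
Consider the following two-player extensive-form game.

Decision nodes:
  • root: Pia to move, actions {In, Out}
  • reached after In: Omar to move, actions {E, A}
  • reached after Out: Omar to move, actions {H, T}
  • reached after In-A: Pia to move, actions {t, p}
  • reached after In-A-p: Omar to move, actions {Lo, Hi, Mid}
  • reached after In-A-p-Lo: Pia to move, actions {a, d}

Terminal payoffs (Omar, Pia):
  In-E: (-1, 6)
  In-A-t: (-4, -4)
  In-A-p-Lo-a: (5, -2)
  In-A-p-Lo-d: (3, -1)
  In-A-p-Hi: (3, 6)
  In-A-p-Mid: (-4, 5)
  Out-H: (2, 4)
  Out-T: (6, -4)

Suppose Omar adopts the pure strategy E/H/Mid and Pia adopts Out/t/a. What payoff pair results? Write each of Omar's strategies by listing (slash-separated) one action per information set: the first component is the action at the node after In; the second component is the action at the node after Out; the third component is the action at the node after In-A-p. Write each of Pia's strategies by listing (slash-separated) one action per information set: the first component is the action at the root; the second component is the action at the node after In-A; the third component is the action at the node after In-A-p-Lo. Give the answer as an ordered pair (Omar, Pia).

Trace the play path from the root:
  Pia plays Out
  Omar plays H at [Out]
→ terminal payoff (2, 4).
(Omar's choice at the node after In is never reached on this path, so it doesn't affect the outcome.)

(2, 4)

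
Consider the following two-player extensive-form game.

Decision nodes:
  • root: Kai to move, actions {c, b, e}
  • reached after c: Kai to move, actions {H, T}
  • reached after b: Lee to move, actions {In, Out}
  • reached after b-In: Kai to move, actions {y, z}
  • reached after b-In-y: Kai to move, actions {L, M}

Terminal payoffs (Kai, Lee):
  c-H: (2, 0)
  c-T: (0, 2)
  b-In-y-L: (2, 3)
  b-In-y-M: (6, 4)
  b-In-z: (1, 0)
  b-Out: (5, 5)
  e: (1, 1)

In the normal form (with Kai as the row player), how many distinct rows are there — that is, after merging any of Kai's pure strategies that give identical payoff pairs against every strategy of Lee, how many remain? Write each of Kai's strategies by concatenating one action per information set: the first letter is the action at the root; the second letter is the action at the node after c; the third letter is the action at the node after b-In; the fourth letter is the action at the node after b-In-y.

Kai has 24 pure strategies: cHyL, cHyM, cHzL, cHzM, cTyL, cTyM, cTzL, cTzM, bHyL, bHyM, bHzL, bHzM, bTyL, bTyM, bTzL, bTzM, eHyL, eHyM, eHzL, eHzM, eTyL, eTyM, eTzL, eTzM. Columns: In, Out.
{cHyL, cHyM, cHzL, cHzM} → row (2,0) (2,0)
{cTyL, cTyM, cTzL, cTzM} → row (0,2) (0,2)
{bHyL, bTyL} → row (2,3) (5,5)
{bHyM, bTyM} → row (6,4) (5,5)
{bHzL, bHzM, bTzL, bTzM} → row (1,0) (5,5)
{eHyL, eHyM, eHzL, eHzM, eTyL, eTyM, eTzL, eTzM} → row (1,1) (1,1)
That's 6 distinct rows out of 24 strategies.

6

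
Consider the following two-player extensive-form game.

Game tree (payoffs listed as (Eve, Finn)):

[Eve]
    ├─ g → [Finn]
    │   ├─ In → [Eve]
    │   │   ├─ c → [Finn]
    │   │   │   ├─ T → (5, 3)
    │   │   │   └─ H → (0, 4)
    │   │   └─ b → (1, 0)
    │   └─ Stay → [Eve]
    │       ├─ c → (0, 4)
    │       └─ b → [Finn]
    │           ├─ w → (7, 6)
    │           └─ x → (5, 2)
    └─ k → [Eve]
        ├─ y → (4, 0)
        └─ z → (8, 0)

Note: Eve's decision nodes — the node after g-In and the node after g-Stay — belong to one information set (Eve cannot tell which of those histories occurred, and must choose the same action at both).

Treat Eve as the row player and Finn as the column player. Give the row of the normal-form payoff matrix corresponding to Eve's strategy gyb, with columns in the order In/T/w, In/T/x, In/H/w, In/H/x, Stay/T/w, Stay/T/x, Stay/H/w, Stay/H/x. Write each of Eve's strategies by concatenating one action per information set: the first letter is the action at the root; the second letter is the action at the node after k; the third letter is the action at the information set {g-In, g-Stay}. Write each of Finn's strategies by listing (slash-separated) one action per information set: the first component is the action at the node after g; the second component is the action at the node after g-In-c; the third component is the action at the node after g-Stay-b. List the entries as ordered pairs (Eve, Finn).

(1,0) (1,0) (1,0) (1,0) (7,6) (5,2) (7,6) (5,2)

vs In/T/w: Eve plays g → Finn plays In at [g] → Eve plays b at [g-In] → (1, 0)
vs In/T/x: Eve plays g → Finn plays In at [g] → Eve plays b at [g-In] → (1, 0)
vs In/H/w: Eve plays g → Finn plays In at [g] → Eve plays b at [g-In] → (1, 0)
vs In/H/x: Eve plays g → Finn plays In at [g] → Eve plays b at [g-In] → (1, 0)
vs Stay/T/w: Eve plays g → Finn plays Stay at [g] → Eve plays b at [g-Stay] → Finn plays w at [g-Stay-b] → (7, 6)
vs Stay/T/x: Eve plays g → Finn plays Stay at [g] → Eve plays b at [g-Stay] → Finn plays x at [g-Stay-b] → (5, 2)
vs Stay/H/w: Eve plays g → Finn plays Stay at [g] → Eve plays b at [g-Stay] → Finn plays w at [g-Stay-b] → (7, 6)
vs Stay/H/x: Eve plays g → Finn plays Stay at [g] → Eve plays b at [g-Stay] → Finn plays x at [g-Stay-b] → (5, 2)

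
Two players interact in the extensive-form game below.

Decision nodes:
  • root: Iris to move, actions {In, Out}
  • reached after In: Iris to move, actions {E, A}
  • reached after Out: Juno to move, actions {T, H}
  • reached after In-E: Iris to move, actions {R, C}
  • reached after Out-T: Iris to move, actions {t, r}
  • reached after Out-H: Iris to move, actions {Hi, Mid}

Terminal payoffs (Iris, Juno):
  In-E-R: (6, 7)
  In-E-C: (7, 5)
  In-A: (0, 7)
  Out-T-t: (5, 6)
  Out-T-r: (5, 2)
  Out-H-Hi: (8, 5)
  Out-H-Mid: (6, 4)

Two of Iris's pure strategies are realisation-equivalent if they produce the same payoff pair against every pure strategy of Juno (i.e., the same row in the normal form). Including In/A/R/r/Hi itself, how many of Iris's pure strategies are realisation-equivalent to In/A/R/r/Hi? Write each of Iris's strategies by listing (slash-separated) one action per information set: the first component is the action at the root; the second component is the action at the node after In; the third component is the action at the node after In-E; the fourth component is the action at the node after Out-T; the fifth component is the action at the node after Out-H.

Row for In/A/R/r/Hi (columns T, H): (0,7) (0,7).
Under In/A/R/r/Hi, Iris's choice at the node after In-E and at the node after Out-T and at the node after Out-H can never be reached regardless of what Juno does, so varying those choices leaves every outcome unchanged.
Holding the reachable choices fixed and varying the unreachable ones freely already gives 2 × 2 × 2 = 8 equivalent strategies.
No other strategy reproduces this row, so those 8 are the full class: In/A/R/t/Hi, In/A/R/t/Mid, In/A/R/r/Hi, In/A/R/r/Mid, In/A/C/t/Hi, In/A/C/t/Mid, In/A/C/r/Hi, In/A/C/r/Mid.

8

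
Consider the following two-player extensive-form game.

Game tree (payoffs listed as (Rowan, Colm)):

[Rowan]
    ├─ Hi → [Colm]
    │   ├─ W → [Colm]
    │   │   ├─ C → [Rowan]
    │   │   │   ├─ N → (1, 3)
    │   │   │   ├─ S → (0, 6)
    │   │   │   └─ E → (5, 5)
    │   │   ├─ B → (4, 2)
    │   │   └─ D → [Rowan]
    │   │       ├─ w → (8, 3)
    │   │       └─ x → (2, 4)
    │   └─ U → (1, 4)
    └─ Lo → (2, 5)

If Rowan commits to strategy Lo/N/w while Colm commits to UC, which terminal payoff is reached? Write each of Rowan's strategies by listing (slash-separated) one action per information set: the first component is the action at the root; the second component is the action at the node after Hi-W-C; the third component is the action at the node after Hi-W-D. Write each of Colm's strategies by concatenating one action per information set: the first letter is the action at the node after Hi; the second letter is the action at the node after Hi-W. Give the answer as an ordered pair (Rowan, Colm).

(2, 5)

Trace the play path from the root:
  Rowan plays Lo
→ terminal payoff (2, 5).
(Rowan's choice at the node after Hi-W-C is never reached on this path, so it doesn't affect the outcome.)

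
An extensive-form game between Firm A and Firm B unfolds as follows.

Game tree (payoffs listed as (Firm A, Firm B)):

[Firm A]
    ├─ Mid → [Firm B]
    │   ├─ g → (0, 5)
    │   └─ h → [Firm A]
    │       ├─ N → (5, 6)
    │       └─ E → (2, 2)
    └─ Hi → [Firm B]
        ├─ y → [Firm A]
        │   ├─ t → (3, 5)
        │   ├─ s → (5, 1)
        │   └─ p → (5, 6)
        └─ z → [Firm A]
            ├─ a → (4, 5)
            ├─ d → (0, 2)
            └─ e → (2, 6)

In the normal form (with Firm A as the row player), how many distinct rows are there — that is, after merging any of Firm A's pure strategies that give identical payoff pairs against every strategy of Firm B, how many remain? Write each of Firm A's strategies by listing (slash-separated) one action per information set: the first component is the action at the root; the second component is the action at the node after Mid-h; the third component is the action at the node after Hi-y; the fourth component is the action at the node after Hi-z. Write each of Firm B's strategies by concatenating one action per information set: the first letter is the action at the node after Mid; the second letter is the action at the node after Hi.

11

Firm A has 36 pure strategies: Mid/N/t/a, Mid/N/t/d, Mid/N/t/e, Mid/N/s/a, Mid/N/s/d, Mid/N/s/e, Mid/N/p/a, Mid/N/p/d, Mid/N/p/e, Mid/E/t/a, Mid/E/t/d, Mid/E/t/e, Mid/E/s/a, Mid/E/s/d, Mid/E/s/e, Mid/E/p/a, Mid/E/p/d, Mid/E/p/e, Hi/N/t/a, Hi/N/t/d, Hi/N/t/e, Hi/N/s/a, Hi/N/s/d, Hi/N/s/e, Hi/N/p/a, Hi/N/p/d, Hi/N/p/e, Hi/E/t/a, Hi/E/t/d, Hi/E/t/e, Hi/E/s/a, Hi/E/s/d, Hi/E/s/e, Hi/E/p/a, Hi/E/p/d, Hi/E/p/e. Columns: gy, gz, hy, hz.
{Mid/N/t/a, Mid/N/t/d, Mid/N/t/e, Mid/N/s/a, Mid/N/s/d, Mid/N/s/e, Mid/N/p/a, Mid/N/p/d, Mid/N/p/e} → row (0,5) (0,5) (5,6) (5,6)
{Mid/E/t/a, Mid/E/t/d, Mid/E/t/e, Mid/E/s/a, Mid/E/s/d, Mid/E/s/e, Mid/E/p/a, Mid/E/p/d, Mid/E/p/e} → row (0,5) (0,5) (2,2) (2,2)
{Hi/N/t/a, Hi/E/t/a} → row (3,5) (4,5) (3,5) (4,5)
{Hi/N/t/d, Hi/E/t/d} → row (3,5) (0,2) (3,5) (0,2)
{Hi/N/t/e, Hi/E/t/e} → row (3,5) (2,6) (3,5) (2,6)
{Hi/N/s/a, Hi/E/s/a} → row (5,1) (4,5) (5,1) (4,5)
{Hi/N/s/d, Hi/E/s/d} → row (5,1) (0,2) (5,1) (0,2)
{Hi/N/s/e, Hi/E/s/e} → row (5,1) (2,6) (5,1) (2,6)
{Hi/N/p/a, Hi/E/p/a} → row (5,6) (4,5) (5,6) (4,5)
{Hi/N/p/d, Hi/E/p/d} → row (5,6) (0,2) (5,6) (0,2)
{Hi/N/p/e, Hi/E/p/e} → row (5,6) (2,6) (5,6) (2,6)
That's 11 distinct rows out of 36 strategies.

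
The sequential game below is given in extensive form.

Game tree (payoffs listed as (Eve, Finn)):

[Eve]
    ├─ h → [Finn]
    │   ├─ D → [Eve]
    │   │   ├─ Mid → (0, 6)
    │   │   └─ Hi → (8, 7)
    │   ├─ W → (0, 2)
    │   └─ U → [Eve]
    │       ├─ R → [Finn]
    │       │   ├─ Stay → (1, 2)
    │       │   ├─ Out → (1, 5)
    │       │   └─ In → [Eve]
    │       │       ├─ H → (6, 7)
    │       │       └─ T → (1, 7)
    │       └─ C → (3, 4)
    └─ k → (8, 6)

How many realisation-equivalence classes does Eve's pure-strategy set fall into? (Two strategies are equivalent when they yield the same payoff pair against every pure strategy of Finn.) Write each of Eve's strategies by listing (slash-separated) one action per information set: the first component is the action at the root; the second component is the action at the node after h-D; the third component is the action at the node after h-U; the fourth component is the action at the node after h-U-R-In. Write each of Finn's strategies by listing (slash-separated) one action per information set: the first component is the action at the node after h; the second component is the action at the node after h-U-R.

Eve has 16 pure strategies: h/Mid/R/H, h/Mid/R/T, h/Mid/C/H, h/Mid/C/T, h/Hi/R/H, h/Hi/R/T, h/Hi/C/H, h/Hi/C/T, k/Mid/R/H, k/Mid/R/T, k/Mid/C/H, k/Mid/C/T, k/Hi/R/H, k/Hi/R/T, k/Hi/C/H, k/Hi/C/T. Columns: D/Stay, D/Out, D/In, W/Stay, W/Out, W/In, U/Stay, U/Out, U/In.
{h/Mid/R/H} → row (0,6) (0,6) (0,6) (0,2) (0,2) (0,2) (1,2) (1,5) (6,7)
{h/Mid/R/T} → row (0,6) (0,6) (0,6) (0,2) (0,2) (0,2) (1,2) (1,5) (1,7)
{h/Mid/C/H, h/Mid/C/T} → row (0,6) (0,6) (0,6) (0,2) (0,2) (0,2) (3,4) (3,4) (3,4)
{h/Hi/R/H} → row (8,7) (8,7) (8,7) (0,2) (0,2) (0,2) (1,2) (1,5) (6,7)
{h/Hi/R/T} → row (8,7) (8,7) (8,7) (0,2) (0,2) (0,2) (1,2) (1,5) (1,7)
{h/Hi/C/H, h/Hi/C/T} → row (8,7) (8,7) (8,7) (0,2) (0,2) (0,2) (3,4) (3,4) (3,4)
{k/Mid/R/H, k/Mid/R/T, k/Mid/C/H, k/Mid/C/T, k/Hi/R/H, k/Hi/R/T, k/Hi/C/H, k/Hi/C/T} → row (8,6) (8,6) (8,6) (8,6) (8,6) (8,6) (8,6) (8,6) (8,6)
That's 7 distinct rows out of 16 strategies.

7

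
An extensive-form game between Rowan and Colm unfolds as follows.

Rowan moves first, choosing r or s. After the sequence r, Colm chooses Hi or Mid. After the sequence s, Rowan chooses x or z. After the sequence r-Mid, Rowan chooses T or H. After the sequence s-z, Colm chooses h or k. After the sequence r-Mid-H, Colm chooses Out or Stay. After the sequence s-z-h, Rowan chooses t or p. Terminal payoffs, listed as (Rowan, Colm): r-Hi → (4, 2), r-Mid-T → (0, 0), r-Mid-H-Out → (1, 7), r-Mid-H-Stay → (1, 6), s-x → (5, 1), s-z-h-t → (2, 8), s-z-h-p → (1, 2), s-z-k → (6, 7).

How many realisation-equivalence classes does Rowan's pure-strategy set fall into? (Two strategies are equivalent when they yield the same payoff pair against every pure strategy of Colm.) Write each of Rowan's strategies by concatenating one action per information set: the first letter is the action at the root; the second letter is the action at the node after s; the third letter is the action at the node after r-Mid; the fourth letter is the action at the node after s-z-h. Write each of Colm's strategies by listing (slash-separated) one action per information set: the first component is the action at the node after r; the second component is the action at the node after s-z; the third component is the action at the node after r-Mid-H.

Rowan has 16 pure strategies: rxTt, rxTp, rxHt, rxHp, rzTt, rzTp, rzHt, rzHp, sxTt, sxTp, sxHt, sxHp, szTt, szTp, szHt, szHp. Columns: Hi/h/Out, Hi/h/Stay, Hi/k/Out, Hi/k/Stay, Mid/h/Out, Mid/h/Stay, Mid/k/Out, Mid/k/Stay.
{rxTt, rxTp, rzTt, rzTp} → row (4,2) (4,2) (4,2) (4,2) (0,0) (0,0) (0,0) (0,0)
{rxHt, rxHp, rzHt, rzHp} → row (4,2) (4,2) (4,2) (4,2) (1,7) (1,6) (1,7) (1,6)
{sxTt, sxTp, sxHt, sxHp} → row (5,1) (5,1) (5,1) (5,1) (5,1) (5,1) (5,1) (5,1)
{szTt, szHt} → row (2,8) (2,8) (6,7) (6,7) (2,8) (2,8) (6,7) (6,7)
{szTp, szHp} → row (1,2) (1,2) (6,7) (6,7) (1,2) (1,2) (6,7) (6,7)
That's 5 distinct rows out of 16 strategies.

5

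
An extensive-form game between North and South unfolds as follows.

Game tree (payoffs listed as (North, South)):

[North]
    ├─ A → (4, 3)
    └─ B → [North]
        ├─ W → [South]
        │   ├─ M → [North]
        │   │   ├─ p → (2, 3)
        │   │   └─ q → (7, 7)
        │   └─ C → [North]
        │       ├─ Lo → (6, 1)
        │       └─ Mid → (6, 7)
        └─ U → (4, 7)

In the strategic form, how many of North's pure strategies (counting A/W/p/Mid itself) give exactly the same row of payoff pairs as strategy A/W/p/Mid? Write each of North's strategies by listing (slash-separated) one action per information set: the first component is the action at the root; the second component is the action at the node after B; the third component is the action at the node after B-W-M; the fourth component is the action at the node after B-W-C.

Row for A/W/p/Mid (columns M, C): (4,3) (4,3).
Under A/W/p/Mid, North's choice at the node after B and at the node after B-W-M and at the node after B-W-C can never be reached regardless of what South does, so varying those choices leaves every outcome unchanged.
Holding the reachable choices fixed and varying the unreachable ones freely already gives 2 × 2 × 2 = 8 equivalent strategies.
No other strategy reproduces this row, so those 8 are the full class: A/W/p/Lo, A/W/p/Mid, A/W/q/Lo, A/W/q/Mid, A/U/p/Lo, A/U/p/Mid, A/U/q/Lo, A/U/q/Mid.

8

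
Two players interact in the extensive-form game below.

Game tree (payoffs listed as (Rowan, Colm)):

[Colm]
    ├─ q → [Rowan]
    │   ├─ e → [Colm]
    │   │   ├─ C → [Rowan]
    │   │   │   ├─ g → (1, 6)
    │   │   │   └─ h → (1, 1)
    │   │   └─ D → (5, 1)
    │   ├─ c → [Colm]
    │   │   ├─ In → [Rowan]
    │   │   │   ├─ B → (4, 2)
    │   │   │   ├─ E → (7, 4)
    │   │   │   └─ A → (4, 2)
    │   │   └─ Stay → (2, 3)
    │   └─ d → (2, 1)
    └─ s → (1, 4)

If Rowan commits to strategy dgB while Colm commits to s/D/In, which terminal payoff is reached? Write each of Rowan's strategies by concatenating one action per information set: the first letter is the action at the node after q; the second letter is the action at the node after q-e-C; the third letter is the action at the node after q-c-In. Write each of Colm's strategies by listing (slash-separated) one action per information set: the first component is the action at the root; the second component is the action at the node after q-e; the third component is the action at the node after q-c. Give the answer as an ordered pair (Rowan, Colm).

(1, 4)

Trace the play path from the root:
  Colm plays s
→ terminal payoff (1, 4).
(Rowan's choice at the node after q is never reached on this path, so it doesn't affect the outcome.)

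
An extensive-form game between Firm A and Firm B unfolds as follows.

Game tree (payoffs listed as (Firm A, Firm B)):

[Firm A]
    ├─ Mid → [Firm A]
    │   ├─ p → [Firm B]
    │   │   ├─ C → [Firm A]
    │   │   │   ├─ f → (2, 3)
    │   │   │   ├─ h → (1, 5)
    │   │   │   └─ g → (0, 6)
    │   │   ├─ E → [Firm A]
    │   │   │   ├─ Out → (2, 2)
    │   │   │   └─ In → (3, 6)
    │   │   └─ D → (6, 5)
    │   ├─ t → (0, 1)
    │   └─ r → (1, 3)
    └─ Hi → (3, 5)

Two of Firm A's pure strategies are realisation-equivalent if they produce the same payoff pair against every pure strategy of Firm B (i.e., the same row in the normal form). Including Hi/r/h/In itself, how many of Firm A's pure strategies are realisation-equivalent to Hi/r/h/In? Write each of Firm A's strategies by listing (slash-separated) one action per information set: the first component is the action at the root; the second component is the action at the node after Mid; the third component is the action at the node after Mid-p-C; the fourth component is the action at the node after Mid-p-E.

Row for Hi/r/h/In (columns C, E, D): (3,5) (3,5) (3,5).
Under Hi/r/h/In, Firm A's choice at the node after Mid and at the node after Mid-p-C and at the node after Mid-p-E can never be reached regardless of what Firm B does, so varying those choices leaves every outcome unchanged.
Holding the reachable choices fixed and varying the unreachable ones freely already gives 3 × 3 × 2 = 18 equivalent strategies.
No other strategy reproduces this row, so those 18 are the full class: Hi/p/f/Out, Hi/p/f/In, Hi/p/h/Out, Hi/p/h/In, Hi/p/g/Out, Hi/p/g/In, Hi/t/f/Out, Hi/t/f/In, Hi/t/h/Out, Hi/t/h/In, Hi/t/g/Out, Hi/t/g/In, Hi/r/f/Out, Hi/r/f/In, Hi/r/h/Out, Hi/r/h/In, Hi/r/g/Out, Hi/r/g/In.

18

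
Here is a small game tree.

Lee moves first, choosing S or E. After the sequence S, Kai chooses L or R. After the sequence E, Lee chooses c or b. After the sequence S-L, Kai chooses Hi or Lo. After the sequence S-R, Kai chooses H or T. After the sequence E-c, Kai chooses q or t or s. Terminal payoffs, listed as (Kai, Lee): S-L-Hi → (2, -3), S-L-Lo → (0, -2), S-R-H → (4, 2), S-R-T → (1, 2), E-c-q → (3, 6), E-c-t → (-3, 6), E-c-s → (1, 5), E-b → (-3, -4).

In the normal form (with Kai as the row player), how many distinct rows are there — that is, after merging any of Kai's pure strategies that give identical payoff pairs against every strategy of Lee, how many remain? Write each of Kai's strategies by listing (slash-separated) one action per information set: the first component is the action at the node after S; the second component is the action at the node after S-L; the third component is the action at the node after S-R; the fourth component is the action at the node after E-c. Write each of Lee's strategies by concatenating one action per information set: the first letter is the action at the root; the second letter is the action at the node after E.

12

Kai has 24 pure strategies: L/Hi/H/q, L/Hi/H/t, L/Hi/H/s, L/Hi/T/q, L/Hi/T/t, L/Hi/T/s, L/Lo/H/q, L/Lo/H/t, L/Lo/H/s, L/Lo/T/q, L/Lo/T/t, L/Lo/T/s, R/Hi/H/q, R/Hi/H/t, R/Hi/H/s, R/Hi/T/q, R/Hi/T/t, R/Hi/T/s, R/Lo/H/q, R/Lo/H/t, R/Lo/H/s, R/Lo/T/q, R/Lo/T/t, R/Lo/T/s. Columns: Sc, Sb, Ec, Eb.
{L/Hi/H/q, L/Hi/T/q} → row (2,-3) (2,-3) (3,6) (-3,-4)
{L/Hi/H/t, L/Hi/T/t} → row (2,-3) (2,-3) (-3,6) (-3,-4)
{L/Hi/H/s, L/Hi/T/s} → row (2,-3) (2,-3) (1,5) (-3,-4)
{L/Lo/H/q, L/Lo/T/q} → row (0,-2) (0,-2) (3,6) (-3,-4)
{L/Lo/H/t, L/Lo/T/t} → row (0,-2) (0,-2) (-3,6) (-3,-4)
{L/Lo/H/s, L/Lo/T/s} → row (0,-2) (0,-2) (1,5) (-3,-4)
{R/Hi/H/q, R/Lo/H/q} → row (4,2) (4,2) (3,6) (-3,-4)
{R/Hi/H/t, R/Lo/H/t} → row (4,2) (4,2) (-3,6) (-3,-4)
{R/Hi/H/s, R/Lo/H/s} → row (4,2) (4,2) (1,5) (-3,-4)
{R/Hi/T/q, R/Lo/T/q} → row (1,2) (1,2) (3,6) (-3,-4)
{R/Hi/T/t, R/Lo/T/t} → row (1,2) (1,2) (-3,6) (-3,-4)
{R/Hi/T/s, R/Lo/T/s} → row (1,2) (1,2) (1,5) (-3,-4)
That's 12 distinct rows out of 24 strategies.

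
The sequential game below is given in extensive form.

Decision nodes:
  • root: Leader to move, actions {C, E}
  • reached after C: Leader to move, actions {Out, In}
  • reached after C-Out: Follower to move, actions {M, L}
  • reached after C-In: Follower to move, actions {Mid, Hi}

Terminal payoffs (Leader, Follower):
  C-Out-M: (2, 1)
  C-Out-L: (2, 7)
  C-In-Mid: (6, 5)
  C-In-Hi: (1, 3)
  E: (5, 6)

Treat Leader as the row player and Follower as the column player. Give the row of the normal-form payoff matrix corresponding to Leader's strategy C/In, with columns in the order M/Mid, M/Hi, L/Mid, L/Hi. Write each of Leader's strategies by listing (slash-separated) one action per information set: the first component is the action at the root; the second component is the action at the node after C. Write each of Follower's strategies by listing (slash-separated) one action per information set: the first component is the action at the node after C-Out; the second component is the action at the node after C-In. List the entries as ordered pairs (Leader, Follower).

(6,5) (1,3) (6,5) (1,3)

vs M/Mid: Leader plays C → Leader plays In at [C] → Follower plays Mid at [C-In] → (6, 5)
vs M/Hi: Leader plays C → Leader plays In at [C] → Follower plays Hi at [C-In] → (1, 3)
vs L/Mid: Leader plays C → Leader plays In at [C] → Follower plays Mid at [C-In] → (6, 5)
vs L/Hi: Leader plays C → Leader plays In at [C] → Follower plays Hi at [C-In] → (1, 3)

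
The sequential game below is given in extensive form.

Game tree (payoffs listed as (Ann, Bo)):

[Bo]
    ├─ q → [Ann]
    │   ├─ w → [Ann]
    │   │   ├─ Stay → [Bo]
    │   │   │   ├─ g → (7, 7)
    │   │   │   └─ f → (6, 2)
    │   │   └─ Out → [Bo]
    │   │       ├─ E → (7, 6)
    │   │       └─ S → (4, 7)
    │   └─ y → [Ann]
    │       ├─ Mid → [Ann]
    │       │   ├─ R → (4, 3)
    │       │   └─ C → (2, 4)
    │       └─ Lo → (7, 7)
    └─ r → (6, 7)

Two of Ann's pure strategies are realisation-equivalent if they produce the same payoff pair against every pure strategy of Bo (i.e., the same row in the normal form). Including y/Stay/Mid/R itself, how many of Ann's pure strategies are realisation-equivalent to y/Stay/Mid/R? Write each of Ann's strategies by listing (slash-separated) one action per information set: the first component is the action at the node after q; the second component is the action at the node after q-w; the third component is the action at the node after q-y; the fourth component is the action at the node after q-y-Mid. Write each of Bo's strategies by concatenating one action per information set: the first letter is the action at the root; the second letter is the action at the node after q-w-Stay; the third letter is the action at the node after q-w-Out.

2

Row for y/Stay/Mid/R (columns qgE, qgS, qfE, qfS, rgE, rgS, rfE, rfS): (4,3) (4,3) (4,3) (4,3) (6,7) (6,7) (6,7) (6,7).
Under y/Stay/Mid/R, Ann's choice at the node after q-w can never be reached regardless of what Bo does, so varying those choices leaves every outcome unchanged.
Holding the reachable choices fixed and varying the unreachable one freely already gives 2 equivalent strategies.
No other strategy reproduces this row, so those 2 are the full class: y/Stay/Mid/R, y/Out/Mid/R.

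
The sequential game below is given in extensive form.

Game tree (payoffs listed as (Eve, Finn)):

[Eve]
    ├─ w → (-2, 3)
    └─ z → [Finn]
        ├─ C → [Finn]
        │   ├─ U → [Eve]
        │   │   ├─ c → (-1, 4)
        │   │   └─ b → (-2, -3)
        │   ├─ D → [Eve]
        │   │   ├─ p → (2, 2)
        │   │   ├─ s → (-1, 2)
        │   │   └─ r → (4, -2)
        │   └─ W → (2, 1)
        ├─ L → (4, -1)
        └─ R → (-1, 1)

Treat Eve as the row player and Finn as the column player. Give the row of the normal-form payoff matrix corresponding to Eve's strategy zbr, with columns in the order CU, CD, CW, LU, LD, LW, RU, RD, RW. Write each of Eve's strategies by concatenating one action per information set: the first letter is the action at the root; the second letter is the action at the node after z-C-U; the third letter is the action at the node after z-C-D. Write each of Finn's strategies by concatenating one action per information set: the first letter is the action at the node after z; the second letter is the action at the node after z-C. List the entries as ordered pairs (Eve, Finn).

vs CU: Eve plays z → Finn plays C at [z] → Finn plays U at [z-C] → Eve plays b at [z-C-U] → (-2, -3)
vs CD: Eve plays z → Finn plays C at [z] → Finn plays D at [z-C] → Eve plays r at [z-C-D] → (4, -2)
vs CW: Eve plays z → Finn plays C at [z] → Finn plays W at [z-C] → (2, 1)
vs LU: Eve plays z → Finn plays L at [z] → (4, -1)
vs LD: Eve plays z → Finn plays L at [z] → (4, -1)
vs LW: Eve plays z → Finn plays L at [z] → (4, -1)
vs RU: Eve plays z → Finn plays R at [z] → (-1, 1)
vs RD: Eve plays z → Finn plays R at [z] → (-1, 1)
vs RW: Eve plays z → Finn plays R at [z] → (-1, 1)

(-2,-3) (4,-2) (2,1) (4,-1) (4,-1) (4,-1) (-1,1) (-1,1) (-1,1)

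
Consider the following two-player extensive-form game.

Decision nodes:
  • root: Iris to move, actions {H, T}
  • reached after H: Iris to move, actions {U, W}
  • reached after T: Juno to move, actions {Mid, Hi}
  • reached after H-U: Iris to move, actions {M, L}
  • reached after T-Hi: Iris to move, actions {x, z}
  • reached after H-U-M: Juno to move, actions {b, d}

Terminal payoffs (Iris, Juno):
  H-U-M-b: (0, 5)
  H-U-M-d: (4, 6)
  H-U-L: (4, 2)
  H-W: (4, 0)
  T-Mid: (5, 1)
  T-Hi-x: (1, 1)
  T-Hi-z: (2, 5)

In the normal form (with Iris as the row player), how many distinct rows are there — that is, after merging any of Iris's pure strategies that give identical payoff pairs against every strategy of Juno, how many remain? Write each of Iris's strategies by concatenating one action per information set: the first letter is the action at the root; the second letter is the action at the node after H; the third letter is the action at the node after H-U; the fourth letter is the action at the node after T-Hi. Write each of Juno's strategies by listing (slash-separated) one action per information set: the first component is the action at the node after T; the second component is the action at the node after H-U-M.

5

Iris has 16 pure strategies: HUMx, HUMz, HULx, HULz, HWMx, HWMz, HWLx, HWLz, TUMx, TUMz, TULx, TULz, TWMx, TWMz, TWLx, TWLz. Columns: Mid/b, Mid/d, Hi/b, Hi/d.
{HUMx, HUMz} → row (0,5) (4,6) (0,5) (4,6)
{HULx, HULz} → row (4,2) (4,2) (4,2) (4,2)
{HWMx, HWMz, HWLx, HWLz} → row (4,0) (4,0) (4,0) (4,0)
{TUMx, TULx, TWMx, TWLx} → row (5,1) (5,1) (1,1) (1,1)
{TUMz, TULz, TWMz, TWLz} → row (5,1) (5,1) (2,5) (2,5)
That's 5 distinct rows out of 16 strategies.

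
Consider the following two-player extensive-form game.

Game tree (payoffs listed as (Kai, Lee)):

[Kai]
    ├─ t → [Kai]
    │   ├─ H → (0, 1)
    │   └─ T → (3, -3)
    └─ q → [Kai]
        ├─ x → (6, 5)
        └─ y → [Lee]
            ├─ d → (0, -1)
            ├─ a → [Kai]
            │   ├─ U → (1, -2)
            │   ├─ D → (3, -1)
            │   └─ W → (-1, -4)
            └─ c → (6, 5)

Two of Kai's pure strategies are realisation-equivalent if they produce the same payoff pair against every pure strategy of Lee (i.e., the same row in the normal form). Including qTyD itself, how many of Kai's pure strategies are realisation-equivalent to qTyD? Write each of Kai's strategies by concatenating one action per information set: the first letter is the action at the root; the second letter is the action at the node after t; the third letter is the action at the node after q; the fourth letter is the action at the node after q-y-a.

Row for qTyD (columns d, a, c): (0,-1) (3,-1) (6,5).
Under qTyD, Kai's choice at the node after t can never be reached regardless of what Lee does, so varying those choices leaves every outcome unchanged.
Holding the reachable choices fixed and varying the unreachable one freely already gives 2 equivalent strategies.
No other strategy reproduces this row, so those 2 are the full class: qHyD, qTyD.

2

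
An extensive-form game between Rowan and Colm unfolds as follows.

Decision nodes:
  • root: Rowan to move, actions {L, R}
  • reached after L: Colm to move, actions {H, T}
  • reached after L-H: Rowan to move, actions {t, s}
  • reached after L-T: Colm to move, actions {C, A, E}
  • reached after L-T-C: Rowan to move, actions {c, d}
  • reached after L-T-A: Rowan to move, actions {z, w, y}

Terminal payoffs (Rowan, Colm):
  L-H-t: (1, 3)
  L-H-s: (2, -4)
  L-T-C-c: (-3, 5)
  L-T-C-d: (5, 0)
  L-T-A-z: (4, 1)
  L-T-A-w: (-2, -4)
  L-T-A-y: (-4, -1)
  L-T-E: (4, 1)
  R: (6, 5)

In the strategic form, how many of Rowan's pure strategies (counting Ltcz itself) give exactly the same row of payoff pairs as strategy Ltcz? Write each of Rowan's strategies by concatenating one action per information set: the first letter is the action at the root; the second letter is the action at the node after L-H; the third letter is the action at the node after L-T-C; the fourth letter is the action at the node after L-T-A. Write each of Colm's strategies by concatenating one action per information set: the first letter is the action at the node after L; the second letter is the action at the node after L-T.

Row for Ltcz (columns HC, HA, HE, TC, TA, TE): (1,3) (1,3) (1,3) (-3,5) (4,1) (4,1).
Every one of Rowan's information sets is on the play path for some reply by Colm when Rowan follows Ltcz.
Changing the action at any of them therefore changes at least one column, so only Ltcz itself gives this row.

1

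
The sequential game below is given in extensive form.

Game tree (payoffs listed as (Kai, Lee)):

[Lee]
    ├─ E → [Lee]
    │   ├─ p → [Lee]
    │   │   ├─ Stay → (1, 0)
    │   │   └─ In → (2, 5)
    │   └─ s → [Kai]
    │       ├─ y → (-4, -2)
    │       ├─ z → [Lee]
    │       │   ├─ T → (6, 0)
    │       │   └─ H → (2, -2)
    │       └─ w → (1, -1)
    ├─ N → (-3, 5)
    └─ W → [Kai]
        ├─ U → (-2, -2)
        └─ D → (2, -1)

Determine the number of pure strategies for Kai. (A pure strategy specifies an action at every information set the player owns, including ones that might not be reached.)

Kai owns the node after W with actions {U, D} — two choices.
Kai owns the node after E-s with actions {y, z, w} — three choices.
A pure strategy fixes one action at each information set independently, so the count is the product 2 × 3 = 6.

6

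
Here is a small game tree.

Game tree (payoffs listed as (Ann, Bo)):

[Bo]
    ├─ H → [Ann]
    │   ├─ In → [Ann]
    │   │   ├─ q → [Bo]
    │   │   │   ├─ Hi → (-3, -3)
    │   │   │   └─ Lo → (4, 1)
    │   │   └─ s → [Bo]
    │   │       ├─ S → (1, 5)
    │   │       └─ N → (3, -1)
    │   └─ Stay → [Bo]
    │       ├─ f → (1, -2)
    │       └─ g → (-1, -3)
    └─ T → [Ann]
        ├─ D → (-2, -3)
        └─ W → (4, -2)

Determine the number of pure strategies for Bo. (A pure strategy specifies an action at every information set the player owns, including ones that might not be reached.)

16

Bo owns the root with actions {H, T} — two choices.
Bo owns the node after H-Stay with actions {f, g} — two choices.
Bo owns the node after H-In-q with actions {Hi, Lo} — two choices.
Bo owns the node after H-In-s with actions {S, N} — two choices.
A pure strategy fixes one action at each information set independently, so the count is the product 2 × 2 × 2 × 2 = 16.
(For reference, Ann has 8 pure strategies, giving a 16×8 normal-form matrix.)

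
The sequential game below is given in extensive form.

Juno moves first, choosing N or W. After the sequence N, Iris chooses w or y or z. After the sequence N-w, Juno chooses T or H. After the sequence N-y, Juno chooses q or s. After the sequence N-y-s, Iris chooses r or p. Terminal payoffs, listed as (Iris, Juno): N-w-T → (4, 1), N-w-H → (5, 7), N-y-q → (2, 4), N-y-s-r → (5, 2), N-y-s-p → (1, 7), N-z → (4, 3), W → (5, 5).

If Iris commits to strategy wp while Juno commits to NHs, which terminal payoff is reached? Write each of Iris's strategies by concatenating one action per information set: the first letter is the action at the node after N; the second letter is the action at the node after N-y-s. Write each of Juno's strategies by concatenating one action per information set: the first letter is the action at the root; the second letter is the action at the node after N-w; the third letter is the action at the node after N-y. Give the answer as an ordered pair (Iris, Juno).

Trace the play path from the root:
  Juno plays N
  Iris plays w at [N]
  Juno plays H at [N-w]
→ terminal payoff (5, 7).
(Iris's choice at the node after N-y-s is never reached on this path, so it doesn't affect the outcome.)

(5, 7)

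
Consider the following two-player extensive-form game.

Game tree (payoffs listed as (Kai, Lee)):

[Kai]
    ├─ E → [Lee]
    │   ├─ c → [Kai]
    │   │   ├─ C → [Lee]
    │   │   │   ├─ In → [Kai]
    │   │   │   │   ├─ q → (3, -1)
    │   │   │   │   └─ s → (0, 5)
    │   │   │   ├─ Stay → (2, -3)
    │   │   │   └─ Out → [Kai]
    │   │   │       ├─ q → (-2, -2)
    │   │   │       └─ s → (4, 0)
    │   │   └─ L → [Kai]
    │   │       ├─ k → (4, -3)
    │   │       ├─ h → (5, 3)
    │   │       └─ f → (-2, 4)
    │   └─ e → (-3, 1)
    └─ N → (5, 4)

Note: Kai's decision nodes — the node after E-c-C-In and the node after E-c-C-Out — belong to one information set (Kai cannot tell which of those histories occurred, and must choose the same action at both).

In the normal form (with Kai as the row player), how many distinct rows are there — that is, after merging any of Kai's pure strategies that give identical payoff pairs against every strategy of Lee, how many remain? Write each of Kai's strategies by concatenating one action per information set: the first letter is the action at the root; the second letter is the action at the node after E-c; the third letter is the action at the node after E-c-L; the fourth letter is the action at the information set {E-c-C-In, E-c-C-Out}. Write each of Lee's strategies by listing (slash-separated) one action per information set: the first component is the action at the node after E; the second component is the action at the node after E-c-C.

Kai has 24 pure strategies: ECkq, ECks, EChq, EChs, ECfq, ECfs, ELkq, ELks, ELhq, ELhs, ELfq, ELfs, NCkq, NCks, NChq, NChs, NCfq, NCfs, NLkq, NLks, NLhq, NLhs, NLfq, NLfs. Columns: c/In, c/Stay, c/Out, e/In, e/Stay, e/Out.
{ECkq, EChq, ECfq} → row (3,-1) (2,-3) (-2,-2) (-3,1) (-3,1) (-3,1)
{ECks, EChs, ECfs} → row (0,5) (2,-3) (4,0) (-3,1) (-3,1) (-3,1)
{ELkq, ELks} → row (4,-3) (4,-3) (4,-3) (-3,1) (-3,1) (-3,1)
{ELhq, ELhs} → row (5,3) (5,3) (5,3) (-3,1) (-3,1) (-3,1)
{ELfq, ELfs} → row (-2,4) (-2,4) (-2,4) (-3,1) (-3,1) (-3,1)
{NCkq, NCks, NChq, NChs, NCfq, NCfs, NLkq, NLks, NLhq, NLhs, NLfq, NLfs} → row (5,4) (5,4) (5,4) (5,4) (5,4) (5,4)
That's 6 distinct rows out of 24 strategies.

6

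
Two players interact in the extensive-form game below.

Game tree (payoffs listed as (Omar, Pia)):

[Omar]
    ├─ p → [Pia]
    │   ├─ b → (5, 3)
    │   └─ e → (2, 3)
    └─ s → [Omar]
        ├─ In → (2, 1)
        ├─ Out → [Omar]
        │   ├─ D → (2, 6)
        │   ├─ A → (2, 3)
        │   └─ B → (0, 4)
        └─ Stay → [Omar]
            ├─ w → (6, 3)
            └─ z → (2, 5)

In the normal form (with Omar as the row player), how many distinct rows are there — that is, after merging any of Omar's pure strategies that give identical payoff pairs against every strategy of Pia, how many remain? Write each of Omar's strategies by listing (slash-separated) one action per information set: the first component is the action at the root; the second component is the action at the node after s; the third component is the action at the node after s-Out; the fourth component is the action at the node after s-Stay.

Omar has 36 pure strategies: p/In/D/w, p/In/D/z, p/In/A/w, p/In/A/z, p/In/B/w, p/In/B/z, p/Out/D/w, p/Out/D/z, p/Out/A/w, p/Out/A/z, p/Out/B/w, p/Out/B/z, p/Stay/D/w, p/Stay/D/z, p/Stay/A/w, p/Stay/A/z, p/Stay/B/w, p/Stay/B/z, s/In/D/w, s/In/D/z, s/In/A/w, s/In/A/z, s/In/B/w, s/In/B/z, s/Out/D/w, s/Out/D/z, s/Out/A/w, s/Out/A/z, s/Out/B/w, s/Out/B/z, s/Stay/D/w, s/Stay/D/z, s/Stay/A/w, s/Stay/A/z, s/Stay/B/w, s/Stay/B/z. Columns: b, e.
{p/In/D/w, p/In/D/z, p/In/A/w, p/In/A/z, p/In/B/w, p/In/B/z, p/Out/D/w, p/Out/D/z, p/Out/A/w, p/Out/A/z, p/Out/B/w, p/Out/B/z, p/Stay/D/w, p/Stay/D/z, p/Stay/A/w, p/Stay/A/z, p/Stay/B/w, p/Stay/B/z} → row (5,3) (2,3)
{s/In/D/w, s/In/D/z, s/In/A/w, s/In/A/z, s/In/B/w, s/In/B/z} → row (2,1) (2,1)
{s/Out/D/w, s/Out/D/z} → row (2,6) (2,6)
{s/Out/A/w, s/Out/A/z} → row (2,3) (2,3)
{s/Out/B/w, s/Out/B/z} → row (0,4) (0,4)
{s/Stay/D/w, s/Stay/A/w, s/Stay/B/w} → row (6,3) (6,3)
{s/Stay/D/z, s/Stay/A/z, s/Stay/B/z} → row (2,5) (2,5)
That's 7 distinct rows out of 36 strategies.

7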